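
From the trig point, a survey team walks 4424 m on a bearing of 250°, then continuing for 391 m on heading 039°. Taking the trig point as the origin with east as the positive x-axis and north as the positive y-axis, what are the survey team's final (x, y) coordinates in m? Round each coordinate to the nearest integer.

(-3911, -1209)

Leg 1 (250°, 4424 m): east 4424 sin 250° = -4157.20, north 4424 cos 250° = -1513.10
Leg 2 (039°, 391 m): east 391 sin 39° = 246.06, north 391 cos 39° = 303.86
Summing: -3911.14 m east, -1209.23 m north → (-3911, -1209).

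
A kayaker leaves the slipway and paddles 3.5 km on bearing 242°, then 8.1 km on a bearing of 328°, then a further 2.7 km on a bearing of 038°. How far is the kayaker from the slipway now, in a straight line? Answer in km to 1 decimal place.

9.3 km

Leg 1 (242°, 3.5 km): east 3.5 sin 242° = -3.09, north 3.5 cos 242° = -1.64
Leg 2 (328°, 8.1 km): east 8.1 sin 328° = -4.29, north 8.1 cos 328° = 6.87
Leg 3 (038°, 2.7 km): east 2.7 sin 38° = 1.66, north 2.7 cos 38° = 2.13
Net: -5.72 east, 7.35 north. Distance = √((-5.72)² + (7.35)²) = 9.317 km.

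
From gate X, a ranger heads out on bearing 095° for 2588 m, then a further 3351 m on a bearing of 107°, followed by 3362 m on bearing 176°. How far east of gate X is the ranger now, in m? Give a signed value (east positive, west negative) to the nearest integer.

6017 m

Leg 1 (095°, 2588 m): east 2588 sin 95° = 2578.15, north 2588 cos 95° = -225.56
Leg 2 (107°, 3351 m): east 3351 sin 107° = 3204.58, north 3351 cos 107° = -979.74
Leg 3 (176°, 3362 m): east 3362 sin 176° = 234.52, north 3362 cos 176° = -3353.81
Net east component: 6017.25 m.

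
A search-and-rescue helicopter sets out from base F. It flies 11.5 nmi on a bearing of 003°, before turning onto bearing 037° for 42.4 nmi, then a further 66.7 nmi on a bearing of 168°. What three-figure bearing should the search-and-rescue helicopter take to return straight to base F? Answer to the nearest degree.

Leg 1 (003°, 11.5 nmi): east 11.5 sin 3° = 0.60, north 11.5 cos 3° = 11.48
Leg 2 (037°, 42.4 nmi): east 42.4 sin 37° = 25.52, north 42.4 cos 37° = 33.86
Leg 3 (168°, 66.7 nmi): east 66.7 sin 168° = 13.87, north 66.7 cos 168° = -65.24
Net displacement: 39.99 east, -19.90 north. Direction back to start is (-39.99, 19.90): bearing = atan2(-39.99, 19.90) mod 360° = 296.45° ≈ 296°.

296°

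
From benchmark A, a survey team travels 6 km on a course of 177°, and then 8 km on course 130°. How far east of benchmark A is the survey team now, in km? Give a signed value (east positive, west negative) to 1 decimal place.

6.4 km

Leg 1 (177°, 6 km): east 6 sin 177° = 0.31, north 6 cos 177° = -5.99
Leg 2 (130°, 8 km): east 8 sin 130° = 6.13, north 8 cos 130° = -5.14
Net east component: 6.44 km.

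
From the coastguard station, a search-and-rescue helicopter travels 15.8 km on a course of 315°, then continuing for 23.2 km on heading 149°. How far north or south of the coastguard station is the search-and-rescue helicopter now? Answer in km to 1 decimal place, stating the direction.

Leg 1 (315°, 15.8 km): east 15.8 sin 315° = -11.17, north 15.8 cos 315° = 11.17
Leg 2 (149°, 23.2 km): east 23.2 sin 149° = 11.95, north 23.2 cos 149° = -19.89
Net north component: -8.71 km.

8.7 km south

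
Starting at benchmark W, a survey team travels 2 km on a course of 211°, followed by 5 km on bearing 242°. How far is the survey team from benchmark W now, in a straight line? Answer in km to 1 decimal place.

6.8 km

Leg 1 (211°, 2 km): east 2 sin 211° = -1.03, north 2 cos 211° = -1.71
Leg 2 (242°, 5 km): east 5 sin 242° = -4.41, north 5 cos 242° = -2.35
Net: -5.44 east, -4.06 north. Distance = √((-5.44)² + (-4.06)²) = 6.793 km.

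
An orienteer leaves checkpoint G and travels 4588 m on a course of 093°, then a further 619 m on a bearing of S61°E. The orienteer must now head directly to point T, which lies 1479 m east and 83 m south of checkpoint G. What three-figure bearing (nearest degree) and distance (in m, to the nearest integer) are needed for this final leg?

Leg 1 (093°, 4588 m): east 4588 sin 93° = 4581.71, north 4588 cos 93° = -240.12
Leg 2 (S61°E, 619 m): east 619 sin 119° = 541.39, north 619 cos 119° = -300.10
Current position: (5123.10, -540.21). Target: (1479, -83). Remaining: Δeast = -3644.10, Δnorth = 457.21.
Bearing = atan2(-3644.10, 457.21) mod 360° = 277.15°; distance = √((-3644.10)² + (457.21)²) = 3672.673 m.

277°, 3673 m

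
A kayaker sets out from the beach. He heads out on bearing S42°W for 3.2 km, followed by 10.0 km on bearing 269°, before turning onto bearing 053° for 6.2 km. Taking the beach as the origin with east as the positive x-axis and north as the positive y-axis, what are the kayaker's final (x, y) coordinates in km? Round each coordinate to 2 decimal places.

(-7.19, 1.18)

Leg 1 (S42°W, 3.2 km): east 3.2 sin 222° = -2.14, north 3.2 cos 222° = -2.38
Leg 2 (269°, 10.0 km): east 10.0 sin 269° = -10.00, north 10.0 cos 269° = -0.17
Leg 3 (053°, 6.2 km): east 6.2 sin 53° = 4.95, north 6.2 cos 53° = 3.73
Summing: -7.19 km east, 1.18 km north → (-7.19, 1.18).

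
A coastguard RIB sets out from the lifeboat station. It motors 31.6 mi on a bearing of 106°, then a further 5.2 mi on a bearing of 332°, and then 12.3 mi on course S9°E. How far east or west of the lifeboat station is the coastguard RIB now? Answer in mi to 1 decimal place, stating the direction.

29.9 mi east

Leg 1 (106°, 31.6 mi): east 31.6 sin 106° = 30.38, north 31.6 cos 106° = -8.71
Leg 2 (332°, 5.2 mi): east 5.2 sin 332° = -2.44, north 5.2 cos 332° = 4.59
Leg 3 (S9°E, 12.3 mi): east 12.3 sin 171° = 1.92, north 12.3 cos 171° = -12.15
Net east component: 29.86 mi.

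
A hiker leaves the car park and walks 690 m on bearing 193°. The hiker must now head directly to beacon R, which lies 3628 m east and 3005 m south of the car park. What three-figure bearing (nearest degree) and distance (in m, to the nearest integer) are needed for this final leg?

Leg 1 (193°, 690 m): east 690 sin 193° = -155.22, north 690 cos 193° = -672.32
Current position: (-155.22, -672.32). Target: (3628, -3005). Remaining: Δeast = 3783.22, Δnorth = -2332.68.
Bearing = atan2(3783.22, -2332.68) mod 360° = 121.66°; distance = √((3783.22)² + (-2332.68)²) = 4444.563 m.

122°, 4445 m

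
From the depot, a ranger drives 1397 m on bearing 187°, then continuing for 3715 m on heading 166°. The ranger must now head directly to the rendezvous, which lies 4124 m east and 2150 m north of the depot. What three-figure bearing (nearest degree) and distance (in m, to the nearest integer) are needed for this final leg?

025°, 7907 m

Leg 1 (187°, 1397 m): east 1397 sin 187° = -170.25, north 1397 cos 187° = -1386.59
Leg 2 (166°, 3715 m): east 3715 sin 166° = 898.74, north 3715 cos 166° = -3604.65
Current position: (728.49, -4991.24). Target: (4124, 2150). Remaining: Δeast = 3395.51, Δnorth = 7141.24.
Bearing = atan2(3395.51, 7141.24) mod 360° = 25.43°; distance = √((3395.51)² + (7141.24)²) = 7907.385 m.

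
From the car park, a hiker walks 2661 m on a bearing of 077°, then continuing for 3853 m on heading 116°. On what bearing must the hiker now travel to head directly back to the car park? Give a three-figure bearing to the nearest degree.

280°

Leg 1 (077°, 2661 m): east 2661 sin 77° = 2592.80, north 2661 cos 77° = 598.59
Leg 2 (116°, 3853 m): east 3853 sin 116° = 3463.05, north 3853 cos 116° = -1689.04
Net displacement: 6055.85 east, -1090.45 north. Direction back to start is (-6055.85, 1090.45): bearing = atan2(-6055.85, 1090.45) mod 360° = 280.21° ≈ 280°.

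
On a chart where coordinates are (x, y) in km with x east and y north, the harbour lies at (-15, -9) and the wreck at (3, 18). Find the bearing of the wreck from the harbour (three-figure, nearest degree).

Δeast = 3 − -15 = 18.00; Δnorth = 18 − -9 = 27.00.
Bearing = atan2(Δeast, Δnorth) mod 360° = 33.69° ≈ 034°.

034°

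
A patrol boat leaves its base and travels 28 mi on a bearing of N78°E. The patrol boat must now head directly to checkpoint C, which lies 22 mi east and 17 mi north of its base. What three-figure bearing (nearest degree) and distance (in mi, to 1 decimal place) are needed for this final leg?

Leg 1 (N78°E, 28 mi): east 28 sin 78° = 27.39, north 28 cos 78° = 5.82
Current position: (27.39, 5.82). Target: (22, 17). Remaining: Δeast = -5.39, Δnorth = 11.18.
Bearing = atan2(-5.39, 11.18) mod 360° = 334.27°; distance = √((-5.39)² + (11.18)²) = 12.409 mi.

334°, 12.4 mi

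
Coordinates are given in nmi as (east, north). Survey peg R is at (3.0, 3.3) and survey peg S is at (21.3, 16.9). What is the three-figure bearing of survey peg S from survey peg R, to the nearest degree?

053°

Δeast = 21.3 − 3.0 = 18.30; Δnorth = 16.9 − 3.3 = 13.60.
Bearing = atan2(Δeast, Δnorth) mod 360° = 53.38° ≈ 053°.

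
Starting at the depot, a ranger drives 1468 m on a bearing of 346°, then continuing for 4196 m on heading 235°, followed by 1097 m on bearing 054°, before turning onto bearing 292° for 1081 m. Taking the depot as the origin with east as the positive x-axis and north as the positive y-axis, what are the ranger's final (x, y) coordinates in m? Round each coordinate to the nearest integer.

(-3907, 67)

Leg 1 (346°, 1468 m): east 1468 sin 346° = -355.14, north 1468 cos 346° = 1424.39
Leg 2 (235°, 4196 m): east 4196 sin 235° = -3437.16, north 4196 cos 235° = -2406.73
Leg 3 (054°, 1097 m): east 1097 sin 54° = 887.49, north 1097 cos 54° = 644.80
Leg 4 (292°, 1081 m): east 1081 sin 292° = -1002.29, north 1081 cos 292° = 404.95
Summing: -3907.10 m east, 67.42 m north → (-3907, 67).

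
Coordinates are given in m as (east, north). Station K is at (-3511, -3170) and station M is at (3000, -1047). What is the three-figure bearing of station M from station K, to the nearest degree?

Δeast = 3000 − -3511 = 6511.00; Δnorth = -1047 − -3170 = 2123.00.
Bearing = atan2(Δeast, Δnorth) mod 360° = 71.94° ≈ 072°.

072°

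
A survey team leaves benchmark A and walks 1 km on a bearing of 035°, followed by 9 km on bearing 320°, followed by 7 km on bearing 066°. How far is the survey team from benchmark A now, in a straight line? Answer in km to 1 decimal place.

10.6 km

Leg 1 (035°, 1 km): east 1 sin 35° = 0.57, north 1 cos 35° = 0.82
Leg 2 (320°, 9 km): east 9 sin 320° = -5.79, north 9 cos 320° = 6.89
Leg 3 (066°, 7 km): east 7 sin 66° = 6.39, north 7 cos 66° = 2.85
Net: 1.18 east, 10.56 north. Distance = √((1.18)² + (10.56)²) = 10.627 km.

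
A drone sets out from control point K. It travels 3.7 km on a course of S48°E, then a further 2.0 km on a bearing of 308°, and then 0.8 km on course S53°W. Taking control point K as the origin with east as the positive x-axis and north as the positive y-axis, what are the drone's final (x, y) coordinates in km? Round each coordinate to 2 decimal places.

Leg 1 (S48°E, 3.7 km): east 3.7 sin 132° = 2.75, north 3.7 cos 132° = -2.48
Leg 2 (308°, 2.0 km): east 2.0 sin 308° = -1.58, north 2.0 cos 308° = 1.23
Leg 3 (S53°W, 0.8 km): east 0.8 sin 233° = -0.64, north 0.8 cos 233° = -0.48
Summing: 0.53 km east, -1.73 km north → (0.53, -1.73).

(0.53, -1.73)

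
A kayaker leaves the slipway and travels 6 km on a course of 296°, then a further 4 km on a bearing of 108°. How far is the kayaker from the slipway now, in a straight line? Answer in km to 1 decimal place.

Leg 1 (296°, 6 km): east 6 sin 296° = -5.39, north 6 cos 296° = 2.63
Leg 2 (108°, 4 km): east 4 sin 108° = 3.80, north 4 cos 108° = -1.24
Net: -1.59 east, 1.39 north. Distance = √((-1.59)² + (1.39)²) = 2.114 km.

2.1 km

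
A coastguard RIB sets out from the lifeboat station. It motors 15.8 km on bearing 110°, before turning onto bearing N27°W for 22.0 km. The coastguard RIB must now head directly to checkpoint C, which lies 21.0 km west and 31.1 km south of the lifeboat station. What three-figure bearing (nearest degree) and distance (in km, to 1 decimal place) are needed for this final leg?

Leg 1 (110°, 15.8 km): east 15.8 sin 110° = 14.85, north 15.8 cos 110° = -5.40
Leg 2 (N27°W, 22.0 km): east 22.0 sin 333° = -9.99, north 22.0 cos 333° = 19.60
Current position: (4.86, 14.20). Target: (-21.0, -31.1). Remaining: Δeast = -25.86, Δnorth = -45.30.
Bearing = atan2(-25.86, -45.30) mod 360° = 209.72°; distance = √((-25.86)² + (-45.30)²) = 52.160 km.

210°, 52.2 km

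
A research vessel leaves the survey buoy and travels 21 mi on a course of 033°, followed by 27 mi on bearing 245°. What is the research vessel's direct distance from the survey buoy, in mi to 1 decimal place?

Leg 1 (033°, 21 mi): east 21 sin 33° = 11.44, north 21 cos 33° = 17.61
Leg 2 (245°, 27 mi): east 27 sin 245° = -24.47, north 27 cos 245° = -11.41
Net: -13.03 east, 6.20 north. Distance = √((-13.03)² + (6.20)²) = 14.433 mi.

14.4 mi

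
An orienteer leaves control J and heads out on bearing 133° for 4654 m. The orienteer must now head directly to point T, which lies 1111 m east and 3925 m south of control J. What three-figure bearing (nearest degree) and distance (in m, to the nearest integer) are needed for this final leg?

Leg 1 (133°, 4654 m): east 4654 sin 133° = 3403.72, north 4654 cos 133° = -3174.02
Current position: (3403.72, -3174.02). Target: (1111, -3925). Remaining: Δeast = -2292.72, Δnorth = -750.98.
Bearing = atan2(-2292.72, -750.98) mod 360° = 251.86°; distance = √((-2292.72)² + (-750.98)²) = 2412.579 m.

252°, 2413 m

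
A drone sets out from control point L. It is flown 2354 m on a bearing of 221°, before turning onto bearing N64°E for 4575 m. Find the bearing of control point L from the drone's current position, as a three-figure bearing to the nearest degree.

Leg 1 (221°, 2354 m): east 2354 sin 221° = -1544.36, north 2354 cos 221° = -1776.59
Leg 2 (N64°E, 4575 m): east 4575 sin 64° = 4111.98, north 4575 cos 64° = 2005.55
Net displacement: 2567.62 east, 228.96 north. Direction back to start is (-2567.62, -228.96): bearing = atan2(-2567.62, -228.96) mod 360° = 264.90° ≈ 265°.

265°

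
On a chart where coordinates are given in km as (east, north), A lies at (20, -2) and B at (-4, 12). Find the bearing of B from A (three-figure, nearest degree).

300°

Δeast = -4 − 20 = -24.00; Δnorth = 12 − -2 = 14.00.
Bearing = atan2(Δeast, Δnorth) mod 360° = 300.26° ≈ 300°.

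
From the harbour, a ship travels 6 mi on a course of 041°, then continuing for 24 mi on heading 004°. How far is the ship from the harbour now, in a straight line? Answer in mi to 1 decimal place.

Leg 1 (041°, 6 mi): east 6 sin 41° = 3.94, north 6 cos 41° = 4.53
Leg 2 (004°, 24 mi): east 24 sin 4° = 1.67, north 24 cos 4° = 23.94
Net: 5.61 east, 28.47 north. Distance = √((5.61)² + (28.47)²) = 29.017 mi.

29.0 mi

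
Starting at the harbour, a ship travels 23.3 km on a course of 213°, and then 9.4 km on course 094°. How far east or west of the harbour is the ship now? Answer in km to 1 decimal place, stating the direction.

Leg 1 (213°, 23.3 km): east 23.3 sin 213° = -12.69, north 23.3 cos 213° = -19.54
Leg 2 (094°, 9.4 km): east 9.4 sin 94° = 9.38, north 9.4 cos 94° = -0.66
Net east component: -3.31 km.

3.3 km west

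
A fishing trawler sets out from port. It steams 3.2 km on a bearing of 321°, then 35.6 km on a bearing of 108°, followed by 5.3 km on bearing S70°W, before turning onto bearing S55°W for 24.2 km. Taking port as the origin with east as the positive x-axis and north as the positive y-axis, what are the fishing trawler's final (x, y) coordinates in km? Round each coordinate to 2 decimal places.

(7.04, -24.21)

Leg 1 (321°, 3.2 km): east 3.2 sin 321° = -2.01, north 3.2 cos 321° = 2.49
Leg 2 (108°, 35.6 km): east 35.6 sin 108° = 33.86, north 35.6 cos 108° = -11.00
Leg 3 (S70°W, 5.3 km): east 5.3 sin 250° = -4.98, north 5.3 cos 250° = -1.81
Leg 4 (S55°W, 24.2 km): east 24.2 sin 235° = -19.82, north 24.2 cos 235° = -13.88
Summing: 7.04 km east, -24.21 km north → (7.04, -24.21).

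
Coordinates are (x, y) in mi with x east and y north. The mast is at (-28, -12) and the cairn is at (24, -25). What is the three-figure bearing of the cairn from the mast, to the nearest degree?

104°

Δeast = 24 − -28 = 52.00; Δnorth = -25 − -12 = -13.00.
Bearing = atan2(Δeast, Δnorth) mod 360° = 104.04° ≈ 104°.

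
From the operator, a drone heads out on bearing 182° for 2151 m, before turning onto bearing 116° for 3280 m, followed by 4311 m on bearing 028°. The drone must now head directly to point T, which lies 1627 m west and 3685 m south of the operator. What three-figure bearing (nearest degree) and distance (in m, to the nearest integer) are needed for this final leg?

239°, 7603 m

Leg 1 (182°, 2151 m): east 2151 sin 182° = -75.07, north 2151 cos 182° = -2149.69
Leg 2 (116°, 3280 m): east 3280 sin 116° = 2948.04, north 3280 cos 116° = -1437.86
Leg 3 (028°, 4311 m): east 4311 sin 28° = 2023.89, north 4311 cos 28° = 3806.39
Current position: (4896.87, 218.84). Target: (-1627, -3685). Remaining: Δeast = -6523.87, Δnorth = -3903.84.
Bearing = atan2(-6523.87, -3903.84) mod 360° = 239.10°; distance = √((-6523.87)² + (-3903.84)²) = 7602.685 m.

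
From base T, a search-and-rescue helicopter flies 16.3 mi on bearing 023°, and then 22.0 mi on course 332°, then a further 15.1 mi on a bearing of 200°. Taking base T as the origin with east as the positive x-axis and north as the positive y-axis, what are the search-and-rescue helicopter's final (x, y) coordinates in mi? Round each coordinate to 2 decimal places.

(-9.12, 20.24)

Leg 1 (023°, 16.3 mi): east 16.3 sin 23° = 6.37, north 16.3 cos 23° = 15.00
Leg 2 (332°, 22.0 mi): east 22.0 sin 332° = -10.33, north 22.0 cos 332° = 19.42
Leg 3 (200°, 15.1 mi): east 15.1 sin 200° = -5.16, north 15.1 cos 200° = -14.19
Summing: -9.12 mi east, 20.24 mi north → (-9.12, 20.24).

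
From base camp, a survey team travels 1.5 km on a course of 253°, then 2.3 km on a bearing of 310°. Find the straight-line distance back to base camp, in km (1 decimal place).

Leg 1 (253°, 1.5 km): east 1.5 sin 253° = -1.43, north 1.5 cos 253° = -0.44
Leg 2 (310°, 2.3 km): east 2.3 sin 310° = -1.76, north 2.3 cos 310° = 1.48
Net: -3.20 east, 1.04 north. Distance = √((-3.20)² + (1.04)²) = 3.361 km.

3.4 km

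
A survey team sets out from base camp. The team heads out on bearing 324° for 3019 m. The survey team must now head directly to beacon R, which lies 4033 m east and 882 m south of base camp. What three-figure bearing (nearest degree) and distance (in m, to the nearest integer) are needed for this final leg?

120°, 6692 m

Leg 1 (324°, 3019 m): east 3019 sin 324° = -1774.52, north 3019 cos 324° = 2442.42
Current position: (-1774.52, 2442.42). Target: (4033, -882). Remaining: Δeast = 5807.52, Δnorth = -3324.42.
Bearing = atan2(5807.52, -3324.42) mod 360° = 119.79°; distance = √((5807.52)² + (-3324.42)²) = 6691.720 m.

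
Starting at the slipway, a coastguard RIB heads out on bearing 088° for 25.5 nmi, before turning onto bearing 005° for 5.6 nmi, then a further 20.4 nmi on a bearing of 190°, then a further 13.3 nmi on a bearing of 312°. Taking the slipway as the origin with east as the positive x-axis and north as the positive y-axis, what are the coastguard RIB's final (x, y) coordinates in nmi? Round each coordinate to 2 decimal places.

Leg 1 (088°, 25.5 nmi): east 25.5 sin 88° = 25.48, north 25.5 cos 88° = 0.89
Leg 2 (005°, 5.6 nmi): east 5.6 sin 5° = 0.49, north 5.6 cos 5° = 5.58
Leg 3 (190°, 20.4 nmi): east 20.4 sin 190° = -3.54, north 20.4 cos 190° = -20.09
Leg 4 (312°, 13.3 nmi): east 13.3 sin 312° = -9.88, north 13.3 cos 312° = 8.90
Summing: 12.55 nmi east, -4.72 nmi north → (12.55, -4.72).

(12.55, -4.72)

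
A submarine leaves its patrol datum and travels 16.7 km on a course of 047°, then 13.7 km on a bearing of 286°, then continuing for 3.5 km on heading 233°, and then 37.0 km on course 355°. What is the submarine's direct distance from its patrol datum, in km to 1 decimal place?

50.4 km

Leg 1 (047°, 16.7 km): east 16.7 sin 47° = 12.21, north 16.7 cos 47° = 11.39
Leg 2 (286°, 13.7 km): east 13.7 sin 286° = -13.17, north 13.7 cos 286° = 3.78
Leg 3 (233°, 3.5 km): east 3.5 sin 233° = -2.80, north 3.5 cos 233° = -2.11
Leg 4 (355°, 37.0 km): east 37.0 sin 355° = -3.22, north 37.0 cos 355° = 36.86
Net: -6.98 east, 49.92 north. Distance = √((-6.98)² + (49.92)²) = 50.403 km.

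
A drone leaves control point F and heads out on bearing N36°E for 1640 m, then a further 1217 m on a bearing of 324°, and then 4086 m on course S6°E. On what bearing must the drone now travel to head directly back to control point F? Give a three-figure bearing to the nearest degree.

339°

Leg 1 (N36°E, 1640 m): east 1640 sin 36° = 963.97, north 1640 cos 36° = 1326.79
Leg 2 (324°, 1217 m): east 1217 sin 324° = -715.33, north 1217 cos 324° = 984.57
Leg 3 (S6°E, 4086 m): east 4086 sin 174° = 427.10, north 4086 cos 174° = -4063.62
Net displacement: 675.74 east, -1752.25 north. Direction back to start is (-675.74, 1752.25): bearing = atan2(-675.74, 1752.25) mod 360° = 338.91° ≈ 339°.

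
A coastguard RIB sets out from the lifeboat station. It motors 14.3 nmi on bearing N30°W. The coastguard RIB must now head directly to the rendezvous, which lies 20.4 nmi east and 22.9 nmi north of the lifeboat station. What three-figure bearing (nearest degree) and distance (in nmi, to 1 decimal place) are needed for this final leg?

069°, 29.5 nmi

Leg 1 (N30°W, 14.3 nmi): east 14.3 sin 330° = -7.15, north 14.3 cos 330° = 12.38
Current position: (-7.15, 12.38). Target: (20.4, 22.9). Remaining: Δeast = 27.55, Δnorth = 10.52.
Bearing = atan2(27.55, 10.52) mod 360° = 69.11°; distance = √((27.55)² + (10.52)²) = 29.489 nmi.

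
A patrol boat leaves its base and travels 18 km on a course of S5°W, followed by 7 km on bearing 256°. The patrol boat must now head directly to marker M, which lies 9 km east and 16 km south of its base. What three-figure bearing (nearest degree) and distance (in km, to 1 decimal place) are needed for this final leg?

Leg 1 (S5°W, 18 km): east 18 sin 185° = -1.57, north 18 cos 185° = -17.93
Leg 2 (256°, 7 km): east 7 sin 256° = -6.79, north 7 cos 256° = -1.69
Current position: (-8.36, -19.62). Target: (9, -16). Remaining: Δeast = 17.36, Δnorth = 3.62.
Bearing = atan2(17.36, 3.62) mod 360° = 78.21°; distance = √((17.36)² + (3.62)²) = 17.735 km.

078°, 17.7 km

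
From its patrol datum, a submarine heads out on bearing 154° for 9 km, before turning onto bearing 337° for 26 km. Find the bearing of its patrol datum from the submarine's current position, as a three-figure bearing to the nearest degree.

159°

Leg 1 (154°, 9 km): east 9 sin 154° = 3.95, north 9 cos 154° = -8.09
Leg 2 (337°, 26 km): east 26 sin 337° = -10.16, north 26 cos 337° = 23.93
Net displacement: -6.21 east, 15.84 north. Direction back to start is (6.21, -15.84): bearing = atan2(6.21, -15.84) mod 360° = 158.59° ≈ 159°.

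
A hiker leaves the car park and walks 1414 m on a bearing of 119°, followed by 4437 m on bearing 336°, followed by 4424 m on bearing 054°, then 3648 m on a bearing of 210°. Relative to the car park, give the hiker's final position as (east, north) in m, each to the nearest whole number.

(1187, 2809)

Leg 1 (119°, 1414 m): east 1414 sin 119° = 1236.71, north 1414 cos 119° = -685.52
Leg 2 (336°, 4437 m): east 4437 sin 336° = -1804.69, north 4437 cos 336° = 4053.40
Leg 3 (054°, 4424 m): east 4424 sin 54° = 3579.09, north 4424 cos 54° = 2600.36
Leg 4 (210°, 3648 m): east 3648 sin 210° = -1824.00, north 3648 cos 210° = -3159.26
Summing: 1187.11 m east, 2808.98 m north → (1187, 2809).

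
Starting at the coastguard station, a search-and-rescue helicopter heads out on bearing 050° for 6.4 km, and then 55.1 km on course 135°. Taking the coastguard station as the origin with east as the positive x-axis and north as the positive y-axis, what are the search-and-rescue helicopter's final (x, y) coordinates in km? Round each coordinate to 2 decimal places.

(43.86, -34.85)

Leg 1 (050°, 6.4 km): east 6.4 sin 50° = 4.90, north 6.4 cos 50° = 4.11
Leg 2 (135°, 55.1 km): east 55.1 sin 135° = 38.96, north 55.1 cos 135° = -38.96
Summing: 43.86 km east, -34.85 km north → (43.86, -34.85).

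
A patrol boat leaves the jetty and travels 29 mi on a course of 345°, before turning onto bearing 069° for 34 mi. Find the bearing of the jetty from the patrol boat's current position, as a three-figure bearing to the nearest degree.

Leg 1 (345°, 29 mi): east 29 sin 345° = -7.51, north 29 cos 345° = 28.01
Leg 2 (069°, 34 mi): east 34 sin 69° = 31.74, north 34 cos 69° = 12.18
Net displacement: 24.24 east, 40.20 north. Direction back to start is (-24.24, -40.20): bearing = atan2(-24.24, -40.20) mod 360° = 211.09° ≈ 211°.

211°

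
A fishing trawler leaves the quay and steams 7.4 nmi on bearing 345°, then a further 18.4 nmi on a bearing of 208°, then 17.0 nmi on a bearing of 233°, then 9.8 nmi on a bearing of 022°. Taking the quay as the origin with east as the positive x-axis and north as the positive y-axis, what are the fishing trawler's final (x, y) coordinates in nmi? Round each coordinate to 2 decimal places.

Leg 1 (345°, 7.4 nmi): east 7.4 sin 345° = -1.92, north 7.4 cos 345° = 7.15
Leg 2 (208°, 18.4 nmi): east 18.4 sin 208° = -8.64, north 18.4 cos 208° = -16.25
Leg 3 (233°, 17.0 nmi): east 17.0 sin 233° = -13.58, north 17.0 cos 233° = -10.23
Leg 4 (022°, 9.8 nmi): east 9.8 sin 22° = 3.67, north 9.8 cos 22° = 9.09
Summing: -20.46 nmi east, -10.24 nmi north → (-20.46, -10.24).

(-20.46, -10.24)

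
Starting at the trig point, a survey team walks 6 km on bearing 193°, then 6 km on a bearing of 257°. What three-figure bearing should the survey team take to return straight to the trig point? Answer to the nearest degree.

045°

Leg 1 (193°, 6 km): east 6 sin 193° = -1.35, north 6 cos 193° = -5.85
Leg 2 (257°, 6 km): east 6 sin 257° = -5.85, north 6 cos 257° = -1.35
Net displacement: -7.20 east, -7.20 north. Direction back to start is (7.20, 7.20): bearing = atan2(7.20, 7.20) mod 360° = 45.00° ≈ 045°.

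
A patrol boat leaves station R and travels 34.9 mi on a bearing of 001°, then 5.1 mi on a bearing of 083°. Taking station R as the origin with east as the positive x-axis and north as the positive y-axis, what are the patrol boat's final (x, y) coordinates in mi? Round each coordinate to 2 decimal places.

(5.67, 35.52)

Leg 1 (001°, 34.9 mi): east 34.9 sin 1° = 0.61, north 34.9 cos 1° = 34.89
Leg 2 (083°, 5.1 mi): east 5.1 sin 83° = 5.06, north 5.1 cos 83° = 0.62
Summing: 5.67 mi east, 35.52 mi north → (5.67, 35.52).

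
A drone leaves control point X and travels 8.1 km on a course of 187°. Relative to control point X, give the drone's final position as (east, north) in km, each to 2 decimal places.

Leg 1 (187°, 8.1 km): east 8.1 sin 187° = -0.99, north 8.1 cos 187° = -8.04
Summing: -0.99 km east, -8.04 km north → (-0.99, -8.04).

(-0.99, -8.04)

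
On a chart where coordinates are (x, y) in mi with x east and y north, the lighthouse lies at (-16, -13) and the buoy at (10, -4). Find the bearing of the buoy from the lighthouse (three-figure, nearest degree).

Δeast = 10 − -16 = 26.00; Δnorth = -4 − -13 = 9.00.
Bearing = atan2(Δeast, Δnorth) mod 360° = 70.91° ≈ 071°.

071°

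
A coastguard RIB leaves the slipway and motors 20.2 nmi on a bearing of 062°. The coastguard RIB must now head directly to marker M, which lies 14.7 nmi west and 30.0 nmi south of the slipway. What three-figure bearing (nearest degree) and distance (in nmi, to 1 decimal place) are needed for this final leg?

219°, 51.2 nmi

Leg 1 (062°, 20.2 nmi): east 20.2 sin 62° = 17.84, north 20.2 cos 62° = 9.48
Current position: (17.84, 9.48). Target: (-14.7, -30.0). Remaining: Δeast = -32.54, Δnorth = -39.48.
Bearing = atan2(-32.54, -39.48) mod 360° = 219.49°; distance = √((-32.54)² + (-39.48)²) = 51.161 nmi.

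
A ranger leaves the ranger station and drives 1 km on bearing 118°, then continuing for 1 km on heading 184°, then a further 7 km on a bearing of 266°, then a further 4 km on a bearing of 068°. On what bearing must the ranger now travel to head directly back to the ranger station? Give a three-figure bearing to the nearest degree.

079°

Leg 1 (118°, 1 km): east 1 sin 118° = 0.88, north 1 cos 118° = -0.47
Leg 2 (184°, 1 km): east 1 sin 184° = -0.07, north 1 cos 184° = -1.00
Leg 3 (266°, 7 km): east 7 sin 266° = -6.98, north 7 cos 266° = -0.49
Leg 4 (068°, 4 km): east 4 sin 68° = 3.71, north 4 cos 68° = 1.50
Net displacement: -2.46 east, -0.46 north. Direction back to start is (2.46, 0.46): bearing = atan2(2.46, 0.46) mod 360° = 79.48° ≈ 079°.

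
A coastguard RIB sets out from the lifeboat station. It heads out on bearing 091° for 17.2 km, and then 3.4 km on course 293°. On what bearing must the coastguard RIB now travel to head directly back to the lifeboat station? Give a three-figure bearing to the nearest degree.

266°

Leg 1 (091°, 17.2 km): east 17.2 sin 91° = 17.20, north 17.2 cos 91° = -0.30
Leg 2 (293°, 3.4 km): east 3.4 sin 293° = -3.13, north 3.4 cos 293° = 1.33
Net displacement: 14.07 east, 1.03 north. Direction back to start is (-14.07, -1.03): bearing = atan2(-14.07, -1.03) mod 360° = 265.82° ≈ 266°.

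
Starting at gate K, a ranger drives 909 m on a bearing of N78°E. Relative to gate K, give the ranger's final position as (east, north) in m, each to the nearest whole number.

Leg 1 (N78°E, 909 m): east 909 sin 78° = 889.14, north 909 cos 78° = 188.99
Summing: 889.14 m east, 188.99 m north → (889, 189).

(889, 189)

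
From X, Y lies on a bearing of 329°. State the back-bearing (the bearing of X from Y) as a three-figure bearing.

149°

Back-bearing = 329° − 180° = 149°.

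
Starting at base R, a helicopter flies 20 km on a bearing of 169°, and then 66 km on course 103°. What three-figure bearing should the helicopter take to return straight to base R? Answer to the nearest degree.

Leg 1 (169°, 20 km): east 20 sin 169° = 3.82, north 20 cos 169° = -19.63
Leg 2 (103°, 66 km): east 66 sin 103° = 64.31, north 66 cos 103° = -14.85
Net displacement: 68.12 east, -34.48 north. Direction back to start is (-68.12, 34.48): bearing = atan2(-68.12, 34.48) mod 360° = 296.84° ≈ 297°.

297°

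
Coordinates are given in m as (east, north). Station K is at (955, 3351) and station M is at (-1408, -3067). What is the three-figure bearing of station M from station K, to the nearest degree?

Δeast = -1408 − 955 = -2363.00; Δnorth = -3067 − 3351 = -6418.00.
Bearing = atan2(Δeast, Δnorth) mod 360° = 200.21° ≈ 200°.

200°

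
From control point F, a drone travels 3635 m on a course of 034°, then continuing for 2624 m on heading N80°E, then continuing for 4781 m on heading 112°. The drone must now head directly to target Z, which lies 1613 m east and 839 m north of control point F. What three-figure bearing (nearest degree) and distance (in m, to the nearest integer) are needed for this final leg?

Leg 1 (034°, 3635 m): east 3635 sin 34° = 2032.67, north 3635 cos 34° = 3013.55
Leg 2 (N80°E, 2624 m): east 2624 sin 80° = 2584.14, north 2624 cos 80° = 455.65
Leg 3 (112°, 4781 m): east 4781 sin 112° = 4432.87, north 4781 cos 112° = -1790.99
Current position: (9049.67, 1678.21). Target: (1613, 839). Remaining: Δeast = -7436.67, Δnorth = -839.21.
Bearing = atan2(-7436.67, -839.21) mod 360° = 263.56°; distance = √((-7436.67)² + (-839.21)²) = 7483.869 m.

264°, 7484 m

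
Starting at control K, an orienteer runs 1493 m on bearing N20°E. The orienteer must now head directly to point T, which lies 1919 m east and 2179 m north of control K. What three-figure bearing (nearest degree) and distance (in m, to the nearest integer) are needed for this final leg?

061°, 1608 m

Leg 1 (N20°E, 1493 m): east 1493 sin 20° = 510.64, north 1493 cos 20° = 1402.96
Current position: (510.64, 1402.96). Target: (1919, 2179). Remaining: Δeast = 1408.36, Δnorth = 776.04.
Bearing = atan2(1408.36, 776.04) mod 360° = 61.14°; distance = √((1408.36)² + (776.04)²) = 1608.019 m.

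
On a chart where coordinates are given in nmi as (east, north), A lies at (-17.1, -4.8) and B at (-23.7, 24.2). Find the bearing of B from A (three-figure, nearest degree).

Δeast = -23.7 − -17.1 = -6.60; Δnorth = 24.2 − -4.8 = 29.00.
Bearing = atan2(Δeast, Δnorth) mod 360° = 347.18° ≈ 347°.

347°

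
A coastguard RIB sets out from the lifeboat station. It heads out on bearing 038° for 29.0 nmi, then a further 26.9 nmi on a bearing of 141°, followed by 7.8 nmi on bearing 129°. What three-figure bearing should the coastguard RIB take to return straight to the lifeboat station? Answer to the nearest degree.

274°

Leg 1 (038°, 29.0 nmi): east 29.0 sin 38° = 17.85, north 29.0 cos 38° = 22.85
Leg 2 (141°, 26.9 nmi): east 26.9 sin 141° = 16.93, north 26.9 cos 141° = -20.91
Leg 3 (129°, 7.8 nmi): east 7.8 sin 129° = 6.06, north 7.8 cos 129° = -4.91
Net displacement: 40.84 east, -2.96 north. Direction back to start is (-40.84, 2.96): bearing = atan2(-40.84, 2.96) mod 360° = 274.15° ≈ 274°.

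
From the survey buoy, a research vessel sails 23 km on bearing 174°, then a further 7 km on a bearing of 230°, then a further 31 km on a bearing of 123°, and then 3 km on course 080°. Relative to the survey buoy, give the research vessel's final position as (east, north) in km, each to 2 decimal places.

(26.00, -43.74)

Leg 1 (174°, 23 km): east 23 sin 174° = 2.40, north 23 cos 174° = -22.87
Leg 2 (230°, 7 km): east 7 sin 230° = -5.36, north 7 cos 230° = -4.50
Leg 3 (123°, 31 km): east 31 sin 123° = 26.00, north 31 cos 123° = -16.88
Leg 4 (080°, 3 km): east 3 sin 80° = 2.95, north 3 cos 80° = 0.52
Summing: 26.00 km east, -43.74 km north → (26.00, -43.74).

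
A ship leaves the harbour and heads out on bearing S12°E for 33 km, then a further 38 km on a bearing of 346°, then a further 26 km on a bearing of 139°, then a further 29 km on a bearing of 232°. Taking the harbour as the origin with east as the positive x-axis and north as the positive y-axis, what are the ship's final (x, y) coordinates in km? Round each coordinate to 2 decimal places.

Leg 1 (S12°E, 33 km): east 33 sin 168° = 6.86, north 33 cos 168° = -32.28
Leg 2 (346°, 38 km): east 38 sin 346° = -9.19, north 38 cos 346° = 36.87
Leg 3 (139°, 26 km): east 26 sin 139° = 17.06, north 26 cos 139° = -19.62
Leg 4 (232°, 29 km): east 29 sin 232° = -22.85, north 29 cos 232° = -17.85
Summing: -8.13 km east, -32.88 km north → (-8.13, -32.88).

(-8.13, -32.88)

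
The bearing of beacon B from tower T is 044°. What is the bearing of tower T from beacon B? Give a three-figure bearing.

224°

Back-bearing = 044° + 180° = 224°.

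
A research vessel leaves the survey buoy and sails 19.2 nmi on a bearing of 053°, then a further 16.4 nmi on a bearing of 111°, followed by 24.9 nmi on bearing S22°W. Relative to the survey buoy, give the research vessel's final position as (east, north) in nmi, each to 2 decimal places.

Leg 1 (053°, 19.2 nmi): east 19.2 sin 53° = 15.33, north 19.2 cos 53° = 11.55
Leg 2 (111°, 16.4 nmi): east 16.4 sin 111° = 15.31, north 16.4 cos 111° = -5.88
Leg 3 (S22°W, 24.9 nmi): east 24.9 sin 202° = -9.33, north 24.9 cos 202° = -23.09
Summing: 21.32 nmi east, -17.41 nmi north → (21.32, -17.41).

(21.32, -17.41)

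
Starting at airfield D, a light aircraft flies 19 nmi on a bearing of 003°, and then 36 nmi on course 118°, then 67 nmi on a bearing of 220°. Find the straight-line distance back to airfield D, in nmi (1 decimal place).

50.3 nmi

Leg 1 (003°, 19 nmi): east 19 sin 3° = 0.99, north 19 cos 3° = 18.97
Leg 2 (118°, 36 nmi): east 36 sin 118° = 31.79, north 36 cos 118° = -16.90
Leg 3 (220°, 67 nmi): east 67 sin 220° = -43.07, north 67 cos 220° = -51.32
Net: -10.29 east, -49.25 north. Distance = √((-10.29)² + (-49.25)²) = 50.315 nmi.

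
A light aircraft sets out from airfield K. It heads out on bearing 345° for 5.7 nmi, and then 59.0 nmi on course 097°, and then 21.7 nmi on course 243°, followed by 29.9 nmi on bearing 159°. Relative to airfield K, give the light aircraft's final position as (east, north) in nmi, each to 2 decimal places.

(48.47, -39.45)

Leg 1 (345°, 5.7 nmi): east 5.7 sin 345° = -1.48, north 5.7 cos 345° = 5.51
Leg 2 (097°, 59.0 nmi): east 59.0 sin 97° = 58.56, north 59.0 cos 97° = -7.19
Leg 3 (243°, 21.7 nmi): east 21.7 sin 243° = -19.33, north 21.7 cos 243° = -9.85
Leg 4 (159°, 29.9 nmi): east 29.9 sin 159° = 10.72, north 29.9 cos 159° = -27.91
Summing: 48.47 nmi east, -39.45 nmi north → (48.47, -39.45).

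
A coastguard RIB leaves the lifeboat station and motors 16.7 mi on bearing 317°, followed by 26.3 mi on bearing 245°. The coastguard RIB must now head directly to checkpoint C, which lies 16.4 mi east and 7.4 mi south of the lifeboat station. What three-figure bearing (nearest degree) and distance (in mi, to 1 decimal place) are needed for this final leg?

099°, 52.3 mi

Leg 1 (317°, 16.7 mi): east 16.7 sin 317° = -11.39, north 16.7 cos 317° = 12.21
Leg 2 (245°, 26.3 mi): east 26.3 sin 245° = -23.84, north 26.3 cos 245° = -11.11
Current position: (-35.23, 1.10). Target: (16.4, -7.4). Remaining: Δeast = 51.63, Δnorth = -8.50.
Bearing = atan2(51.63, -8.50) mod 360° = 99.35°; distance = √((51.63)² + (-8.50)²) = 52.320 mi.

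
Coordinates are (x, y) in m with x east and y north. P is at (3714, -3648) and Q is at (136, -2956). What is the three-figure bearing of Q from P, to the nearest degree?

Δeast = 136 − 3714 = -3578.00; Δnorth = -2956 − -3648 = 692.00.
Bearing = atan2(Δeast, Δnorth) mod 360° = 280.95° ≈ 281°.

281°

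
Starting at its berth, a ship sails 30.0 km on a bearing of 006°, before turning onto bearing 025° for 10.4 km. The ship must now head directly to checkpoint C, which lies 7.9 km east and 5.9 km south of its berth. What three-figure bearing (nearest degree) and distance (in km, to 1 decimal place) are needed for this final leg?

180°, 45.2 km

Leg 1 (006°, 30.0 km): east 30.0 sin 6° = 3.14, north 30.0 cos 6° = 29.84
Leg 2 (025°, 10.4 km): east 10.4 sin 25° = 4.40, north 10.4 cos 25° = 9.43
Current position: (7.53, 39.26). Target: (7.9, -5.9). Remaining: Δeast = 0.37, Δnorth = -45.16.
Bearing = atan2(0.37, -45.16) mod 360° = 179.53°; distance = √((0.37)² + (-45.16)²) = 45.163 km.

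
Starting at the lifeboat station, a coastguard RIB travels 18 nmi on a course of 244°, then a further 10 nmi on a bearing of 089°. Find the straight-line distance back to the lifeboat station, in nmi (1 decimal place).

9.9 nmi

Leg 1 (244°, 18 nmi): east 18 sin 244° = -16.18, north 18 cos 244° = -7.89
Leg 2 (089°, 10 nmi): east 10 sin 89° = 10.00, north 10 cos 89° = 0.17
Net: -6.18 east, -7.72 north. Distance = √((-6.18)² + (-7.72)²) = 9.886 nmi.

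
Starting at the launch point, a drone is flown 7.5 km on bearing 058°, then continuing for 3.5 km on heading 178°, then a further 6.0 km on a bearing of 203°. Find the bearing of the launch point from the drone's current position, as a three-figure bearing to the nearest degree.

Leg 1 (058°, 7.5 km): east 7.5 sin 58° = 6.36, north 7.5 cos 58° = 3.97
Leg 2 (178°, 3.5 km): east 3.5 sin 178° = 0.12, north 3.5 cos 178° = -3.50
Leg 3 (203°, 6.0 km): east 6.0 sin 203° = -2.34, north 6.0 cos 203° = -5.52
Net displacement: 4.14 east, -5.05 north. Direction back to start is (-4.14, 5.05): bearing = atan2(-4.14, 5.05) mod 360° = 320.65° ≈ 321°.

321°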